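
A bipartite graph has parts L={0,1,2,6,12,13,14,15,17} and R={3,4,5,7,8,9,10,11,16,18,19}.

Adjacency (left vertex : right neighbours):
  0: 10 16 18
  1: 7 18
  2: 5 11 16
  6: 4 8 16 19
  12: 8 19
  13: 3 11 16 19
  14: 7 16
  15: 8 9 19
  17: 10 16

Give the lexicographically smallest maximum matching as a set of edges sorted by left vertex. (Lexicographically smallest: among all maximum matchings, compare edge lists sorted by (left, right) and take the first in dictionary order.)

|M| = 9 (so the lex-smallest maximum matching has 9 edges)
process left vertices in ascending order; for each, take the smallest-labelled available neighbour that still permits 9 edges overall, or leave it unmatched if none does
lex-smallest matching: {0-10, 1-18, 2-5, 6-4, 12-8, 13-3, 14-7, 15-9, 17-16}

Lex-smallest maximum matching: {(0,10), (1,18), (2,5), (6,4), (12,8), (13,3), (14,7), (15,9), (17,16)}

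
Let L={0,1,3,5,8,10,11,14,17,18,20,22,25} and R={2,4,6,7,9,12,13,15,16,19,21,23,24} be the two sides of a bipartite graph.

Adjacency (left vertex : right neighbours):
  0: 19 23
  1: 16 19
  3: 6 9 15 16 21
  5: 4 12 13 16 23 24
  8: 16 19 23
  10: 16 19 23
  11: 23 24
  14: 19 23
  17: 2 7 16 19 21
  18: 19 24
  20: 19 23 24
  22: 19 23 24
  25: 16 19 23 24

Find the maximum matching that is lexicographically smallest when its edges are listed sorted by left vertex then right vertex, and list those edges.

|M| = 7 (so the lex-smallest maximum matching has 7 edges)
process left vertices in ascending order; for each, take the smallest-labelled available neighbour that still permits 7 edges overall, or leave it unmatched if none does
lex-smallest matching: {0-19, 1-16, 3-6, 5-4, 8-23, 11-24, 17-2}

Lex-smallest maximum matching: {(0,19), (1,16), (3,6), (5,4), (8,23), (11,24), (17,2)}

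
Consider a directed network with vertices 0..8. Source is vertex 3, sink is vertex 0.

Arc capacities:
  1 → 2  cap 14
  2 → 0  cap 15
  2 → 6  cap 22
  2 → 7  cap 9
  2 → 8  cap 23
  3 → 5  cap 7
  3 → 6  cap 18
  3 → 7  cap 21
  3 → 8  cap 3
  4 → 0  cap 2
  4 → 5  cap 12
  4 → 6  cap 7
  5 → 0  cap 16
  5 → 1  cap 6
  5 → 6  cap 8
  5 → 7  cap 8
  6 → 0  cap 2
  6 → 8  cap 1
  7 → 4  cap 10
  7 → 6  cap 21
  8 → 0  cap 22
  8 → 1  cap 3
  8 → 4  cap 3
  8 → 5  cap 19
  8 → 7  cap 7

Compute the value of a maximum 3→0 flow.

Maximum flow value: 23

augment #1: 3→5→0 bottleneck 7, total now 7
augment #2: 3→6→0 bottleneck 2, total now 9
augment #3: 3→8→0 bottleneck 3, total now 12
augment #4: 3→6→8→0 bottleneck 1, total now 13
augment #5: 3→7→4→0 bottleneck 2, total now 15
augment #6: 3→7→4→5→0 bottleneck 8, total now 23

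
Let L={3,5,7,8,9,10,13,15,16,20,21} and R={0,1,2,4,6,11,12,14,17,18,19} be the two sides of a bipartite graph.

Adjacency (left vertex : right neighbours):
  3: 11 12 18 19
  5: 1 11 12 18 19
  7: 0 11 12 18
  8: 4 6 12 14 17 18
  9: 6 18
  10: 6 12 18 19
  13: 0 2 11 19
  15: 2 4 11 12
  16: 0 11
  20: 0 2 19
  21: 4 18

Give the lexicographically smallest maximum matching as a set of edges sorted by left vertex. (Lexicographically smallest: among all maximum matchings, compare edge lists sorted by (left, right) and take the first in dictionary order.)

Lex-smallest maximum matching: {(3,11), (5,1), (7,0), (8,14), (9,6), (10,12), (13,2), (15,4), (20,19), (21,18)}

|M| = 10 (so the lex-smallest maximum matching has 10 edges)
process left vertices in ascending order; for each, take the smallest-labelled available neighbour that still permits 10 edges overall, or leave it unmatched if none does
lex-smallest matching: {3-11, 5-1, 7-0, 8-14, 9-6, 10-12, 13-2, 15-4, 20-19, 21-18}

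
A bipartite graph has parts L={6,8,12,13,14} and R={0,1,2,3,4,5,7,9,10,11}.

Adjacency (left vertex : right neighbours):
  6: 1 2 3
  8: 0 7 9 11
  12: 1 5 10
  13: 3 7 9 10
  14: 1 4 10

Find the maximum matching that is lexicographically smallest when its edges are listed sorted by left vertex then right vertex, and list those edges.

Lex-smallest maximum matching: {(6,1), (8,0), (12,5), (13,3), (14,4)}

|M| = 5 (so the lex-smallest maximum matching has 5 edges)
process left vertices in ascending order; for each, take the smallest-labelled available neighbour that still permits 5 edges overall, or leave it unmatched if none does
lex-smallest matching: {6-1, 8-0, 12-5, 13-3, 14-4}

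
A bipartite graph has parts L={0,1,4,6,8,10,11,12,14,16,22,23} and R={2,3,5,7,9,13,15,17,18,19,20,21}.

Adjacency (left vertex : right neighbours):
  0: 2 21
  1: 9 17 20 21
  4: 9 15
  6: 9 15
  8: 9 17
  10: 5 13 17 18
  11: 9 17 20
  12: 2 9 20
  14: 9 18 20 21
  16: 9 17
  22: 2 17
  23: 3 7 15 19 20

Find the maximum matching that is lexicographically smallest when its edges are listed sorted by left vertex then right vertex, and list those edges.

|M| = 9 (so the lex-smallest maximum matching has 9 edges)
process left vertices in ascending order; for each, take the smallest-labelled available neighbour that still permits 9 edges overall, or leave it unmatched if none does
lex-smallest matching: {0-2, 1-21, 4-9, 6-15, 8-17, 10-5, 11-20, 14-18, 23-3}

Lex-smallest maximum matching: {(0,2), (1,21), (4,9), (6,15), (8,17), (10,5), (11,20), (14,18), (23,3)}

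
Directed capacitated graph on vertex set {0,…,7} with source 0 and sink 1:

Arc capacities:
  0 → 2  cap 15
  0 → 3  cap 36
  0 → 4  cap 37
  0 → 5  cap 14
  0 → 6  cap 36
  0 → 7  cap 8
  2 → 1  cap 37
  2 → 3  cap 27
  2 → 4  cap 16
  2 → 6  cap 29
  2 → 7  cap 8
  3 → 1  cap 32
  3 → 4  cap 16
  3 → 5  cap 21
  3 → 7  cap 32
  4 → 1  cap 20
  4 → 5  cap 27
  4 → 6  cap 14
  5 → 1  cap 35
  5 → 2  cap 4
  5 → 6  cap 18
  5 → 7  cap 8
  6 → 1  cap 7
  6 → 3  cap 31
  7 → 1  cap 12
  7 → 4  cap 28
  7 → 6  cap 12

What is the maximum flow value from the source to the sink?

augment #1: 0→2→1 bottleneck 15, total now 15
augment #2: 0→3→1 bottleneck 32, total now 47
augment #3: 0→4→1 bottleneck 20, total now 67
augment #4: 0→5→1 bottleneck 14, total now 81
augment #5: 0→6→1 bottleneck 7, total now 88
augment #6: 0→7→1 bottleneck 8, total now 96
augment #7: 0→3→5→1 bottleneck 4, total now 100
augment #8: 0→4→5→1 bottleneck 17, total now 117
augment #9: 0→6→3→7→1 bottleneck 4, total now 121
augment #10: 0→6→3→5→2→1 bottleneck 4, total now 125

Maximum flow value: 125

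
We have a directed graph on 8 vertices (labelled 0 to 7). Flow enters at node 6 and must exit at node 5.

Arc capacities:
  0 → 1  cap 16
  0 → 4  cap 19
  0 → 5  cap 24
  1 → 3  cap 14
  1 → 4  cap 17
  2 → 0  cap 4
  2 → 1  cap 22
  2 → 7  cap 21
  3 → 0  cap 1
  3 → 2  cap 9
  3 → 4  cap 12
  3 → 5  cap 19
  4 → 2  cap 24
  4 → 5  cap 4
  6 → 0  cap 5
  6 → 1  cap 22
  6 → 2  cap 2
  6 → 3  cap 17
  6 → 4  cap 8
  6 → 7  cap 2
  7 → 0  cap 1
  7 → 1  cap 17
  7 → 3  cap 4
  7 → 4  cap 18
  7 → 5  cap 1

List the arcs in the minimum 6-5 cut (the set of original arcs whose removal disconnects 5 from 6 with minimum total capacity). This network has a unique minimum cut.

augment #1: 6→0→5 push 5
augment #2: 6→3→5 push 17
augment #3: 6→4→5 push 4
augment #4: 6→7→5 push 1
augment #5: 6→1→3→5 push 2
augment #6: 6→2→0→5 push 2
augment #7: 6→7→0→5 push 1
augment #8: 6→1→3→0→5 push 1
augment #9: 6→4→2→0→5 push 2
max flow = 35; residual-reachable set from 6 gives S-side
cut edges (S→T): {(2,0), (3,0), (3,5), (4,5), (6,0), (7,0), (7,5)} total cap 35

Min-cut arcs: {(2,0), (3,0), (3,5), (4,5), (6,0), (7,0), (7,5)} (total capacity 35)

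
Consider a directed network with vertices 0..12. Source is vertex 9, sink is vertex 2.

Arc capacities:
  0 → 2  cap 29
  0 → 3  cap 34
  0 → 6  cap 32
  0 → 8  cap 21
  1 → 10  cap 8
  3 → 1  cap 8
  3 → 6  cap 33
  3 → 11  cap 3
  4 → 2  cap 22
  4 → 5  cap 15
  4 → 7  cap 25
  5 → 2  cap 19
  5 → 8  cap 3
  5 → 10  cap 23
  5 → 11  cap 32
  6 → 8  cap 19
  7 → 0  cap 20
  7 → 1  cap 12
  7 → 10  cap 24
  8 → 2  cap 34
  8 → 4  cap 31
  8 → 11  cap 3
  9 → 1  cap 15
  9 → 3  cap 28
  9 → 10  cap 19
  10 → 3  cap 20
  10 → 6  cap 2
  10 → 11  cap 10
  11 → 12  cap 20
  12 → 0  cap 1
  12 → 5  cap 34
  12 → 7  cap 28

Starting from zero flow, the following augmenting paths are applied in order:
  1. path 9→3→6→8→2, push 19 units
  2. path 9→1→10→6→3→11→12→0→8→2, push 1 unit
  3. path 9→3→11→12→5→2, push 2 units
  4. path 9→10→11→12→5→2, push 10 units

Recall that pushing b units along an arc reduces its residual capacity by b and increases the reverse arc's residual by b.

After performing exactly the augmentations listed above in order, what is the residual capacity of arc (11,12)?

after path 1 (9→3→6→8→2, push 19): res(11,12)=20
after path 2 (9→1→10→6→3→11→12→0→8→2, push 1): res(11,12)=19
after path 3 (9→3→11→12→5→2, push 2): res(11,12)=17
after path 4 (9→10→11→12→5→2, push 10): res(11,12)=7

Residual capacity of (11,12): 7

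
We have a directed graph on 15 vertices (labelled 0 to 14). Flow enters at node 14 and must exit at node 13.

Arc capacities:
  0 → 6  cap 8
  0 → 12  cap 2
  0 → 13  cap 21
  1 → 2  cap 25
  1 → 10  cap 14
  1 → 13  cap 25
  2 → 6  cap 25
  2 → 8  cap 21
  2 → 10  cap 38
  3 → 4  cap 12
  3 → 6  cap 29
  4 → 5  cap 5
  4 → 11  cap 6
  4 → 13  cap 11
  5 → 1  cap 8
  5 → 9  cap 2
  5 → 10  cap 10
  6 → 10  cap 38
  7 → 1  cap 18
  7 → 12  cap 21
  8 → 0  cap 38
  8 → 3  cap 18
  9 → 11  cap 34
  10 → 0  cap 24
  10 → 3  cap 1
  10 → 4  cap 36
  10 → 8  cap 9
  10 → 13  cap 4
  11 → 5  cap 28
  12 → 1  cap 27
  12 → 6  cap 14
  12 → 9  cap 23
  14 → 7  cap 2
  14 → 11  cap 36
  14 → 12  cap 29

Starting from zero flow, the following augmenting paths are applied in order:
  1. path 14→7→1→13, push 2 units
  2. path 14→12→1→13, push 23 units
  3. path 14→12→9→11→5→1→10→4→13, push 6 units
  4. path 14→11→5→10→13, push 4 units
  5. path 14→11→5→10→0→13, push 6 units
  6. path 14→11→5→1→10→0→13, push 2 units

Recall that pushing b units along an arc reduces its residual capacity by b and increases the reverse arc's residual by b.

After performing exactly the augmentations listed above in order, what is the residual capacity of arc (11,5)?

Residual capacity of (11,5): 10

after path 1 (14→7→1→13, push 2): res(11,5)=28
after path 2 (14→12→1→13, push 23): res(11,5)=28
after path 3 (14→12→9→11→5→1→10→4→13, push 6): res(11,5)=22
after path 4 (14→11→5→10→13, push 4): res(11,5)=18
after path 5 (14→11→5→10→0→13, push 6): res(11,5)=12
after path 6 (14→11→5→1→10→0→13, push 2): res(11,5)=10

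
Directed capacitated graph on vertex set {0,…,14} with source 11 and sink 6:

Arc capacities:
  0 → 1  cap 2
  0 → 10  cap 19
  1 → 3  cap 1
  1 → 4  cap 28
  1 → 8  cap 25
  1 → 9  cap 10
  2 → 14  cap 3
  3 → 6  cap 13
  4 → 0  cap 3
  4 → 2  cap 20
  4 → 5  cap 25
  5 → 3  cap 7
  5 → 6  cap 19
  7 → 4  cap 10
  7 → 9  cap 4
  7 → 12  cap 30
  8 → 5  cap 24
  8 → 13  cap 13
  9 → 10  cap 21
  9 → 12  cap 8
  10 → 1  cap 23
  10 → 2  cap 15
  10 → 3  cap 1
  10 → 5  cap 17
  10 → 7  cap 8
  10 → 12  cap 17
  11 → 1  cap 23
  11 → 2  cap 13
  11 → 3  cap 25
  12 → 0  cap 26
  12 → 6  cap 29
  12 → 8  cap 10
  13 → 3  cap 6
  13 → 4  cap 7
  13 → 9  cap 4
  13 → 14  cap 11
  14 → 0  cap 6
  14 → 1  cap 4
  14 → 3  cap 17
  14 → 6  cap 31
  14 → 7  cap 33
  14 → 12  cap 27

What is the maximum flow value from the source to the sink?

augment #1: 11→3→6 bottleneck 13, total now 13
augment #2: 11→2→14→6 bottleneck 3, total now 16
augment #3: 11→1→4→5→6 bottleneck 19, total now 35
augment #4: 11→1→9→12→6 bottleneck 4, total now 39

Maximum flow value: 39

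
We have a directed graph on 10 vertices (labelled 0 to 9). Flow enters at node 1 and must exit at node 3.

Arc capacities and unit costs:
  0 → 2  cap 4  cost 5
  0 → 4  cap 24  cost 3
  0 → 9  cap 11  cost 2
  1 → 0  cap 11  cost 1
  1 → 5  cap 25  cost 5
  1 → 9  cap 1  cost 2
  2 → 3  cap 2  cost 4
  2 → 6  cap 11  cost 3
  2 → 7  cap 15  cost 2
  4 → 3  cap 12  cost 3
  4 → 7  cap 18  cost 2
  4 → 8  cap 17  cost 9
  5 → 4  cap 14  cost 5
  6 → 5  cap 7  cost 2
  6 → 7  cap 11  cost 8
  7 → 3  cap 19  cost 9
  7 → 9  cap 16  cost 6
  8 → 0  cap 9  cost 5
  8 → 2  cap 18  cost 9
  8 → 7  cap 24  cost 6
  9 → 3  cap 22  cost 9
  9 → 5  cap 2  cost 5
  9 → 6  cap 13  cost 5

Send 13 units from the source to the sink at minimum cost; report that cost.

Minimum cost for 13 units: 101

shortest-cost path #1: 1→0→4→3 push 11 @ unit cost 7 (adds 77)
shortest-cost path #2: 1→9→3 push 1 @ unit cost 11 (adds 11)
shortest-cost path #3: 1→5→4→3 push 1 @ unit cost 13 (adds 13)
total cost = 101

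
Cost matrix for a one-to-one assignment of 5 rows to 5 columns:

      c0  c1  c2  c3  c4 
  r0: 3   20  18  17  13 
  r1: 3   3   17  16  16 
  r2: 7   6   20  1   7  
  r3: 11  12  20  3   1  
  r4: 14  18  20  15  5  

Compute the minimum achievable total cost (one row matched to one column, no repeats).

Minimum assignment cost: 28

optimal assignment: row0→col0 (cost 3), row1→col1 (cost 3), row2→col3 (cost 1), row3→col4 (cost 1), row4→col2 (cost 20)
total = 3 + 3 + 1 + 1 + 20 = 28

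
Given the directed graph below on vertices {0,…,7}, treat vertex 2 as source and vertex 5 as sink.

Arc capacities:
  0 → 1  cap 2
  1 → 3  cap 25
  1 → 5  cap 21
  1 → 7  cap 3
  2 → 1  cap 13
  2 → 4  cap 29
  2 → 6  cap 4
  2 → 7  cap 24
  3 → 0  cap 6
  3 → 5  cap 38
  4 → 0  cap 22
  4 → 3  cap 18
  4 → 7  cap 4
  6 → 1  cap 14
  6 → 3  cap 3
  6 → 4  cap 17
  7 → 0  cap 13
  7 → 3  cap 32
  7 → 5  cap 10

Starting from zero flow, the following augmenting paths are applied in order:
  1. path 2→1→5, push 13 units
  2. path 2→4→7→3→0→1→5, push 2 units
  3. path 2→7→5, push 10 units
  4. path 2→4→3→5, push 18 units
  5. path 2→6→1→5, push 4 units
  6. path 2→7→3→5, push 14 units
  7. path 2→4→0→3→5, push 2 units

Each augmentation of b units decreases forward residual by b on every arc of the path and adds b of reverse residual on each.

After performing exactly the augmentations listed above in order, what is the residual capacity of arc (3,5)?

Residual capacity of (3,5): 4

after path 1 (2→1→5, push 13): res(3,5)=38
after path 2 (2→4→7→3→0→1→5, push 2): res(3,5)=38
after path 3 (2→7→5, push 10): res(3,5)=38
after path 4 (2→4→3→5, push 18): res(3,5)=20
after path 5 (2→6→1→5, push 4): res(3,5)=20
after path 6 (2→7→3→5, push 14): res(3,5)=6
after path 7 (2→4→0→3→5, push 2): res(3,5)=4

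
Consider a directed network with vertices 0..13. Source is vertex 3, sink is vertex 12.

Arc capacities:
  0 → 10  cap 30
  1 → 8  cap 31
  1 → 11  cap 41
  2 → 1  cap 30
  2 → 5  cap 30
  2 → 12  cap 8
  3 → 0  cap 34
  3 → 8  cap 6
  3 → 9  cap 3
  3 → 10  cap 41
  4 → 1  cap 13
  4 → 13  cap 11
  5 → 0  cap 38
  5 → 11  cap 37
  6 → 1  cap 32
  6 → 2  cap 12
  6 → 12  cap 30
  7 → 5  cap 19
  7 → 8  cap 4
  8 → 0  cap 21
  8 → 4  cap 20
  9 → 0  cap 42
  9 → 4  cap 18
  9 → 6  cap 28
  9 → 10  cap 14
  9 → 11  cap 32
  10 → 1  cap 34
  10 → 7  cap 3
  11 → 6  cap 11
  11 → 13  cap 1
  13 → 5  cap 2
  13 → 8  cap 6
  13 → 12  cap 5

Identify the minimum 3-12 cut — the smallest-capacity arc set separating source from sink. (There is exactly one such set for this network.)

augment #1: 3→9→6→12 push 3
augment #2: 3→8→4→13→12 push 5
augment #3: 3→10→1→11→6→12 push 11
max flow = 19; residual-reachable set from 3 gives S-side
cut edges (S→T): {(3,9), (11,6), (13,12)} total cap 19

Min-cut arcs: {(3,9), (11,6), (13,12)} (total capacity 19)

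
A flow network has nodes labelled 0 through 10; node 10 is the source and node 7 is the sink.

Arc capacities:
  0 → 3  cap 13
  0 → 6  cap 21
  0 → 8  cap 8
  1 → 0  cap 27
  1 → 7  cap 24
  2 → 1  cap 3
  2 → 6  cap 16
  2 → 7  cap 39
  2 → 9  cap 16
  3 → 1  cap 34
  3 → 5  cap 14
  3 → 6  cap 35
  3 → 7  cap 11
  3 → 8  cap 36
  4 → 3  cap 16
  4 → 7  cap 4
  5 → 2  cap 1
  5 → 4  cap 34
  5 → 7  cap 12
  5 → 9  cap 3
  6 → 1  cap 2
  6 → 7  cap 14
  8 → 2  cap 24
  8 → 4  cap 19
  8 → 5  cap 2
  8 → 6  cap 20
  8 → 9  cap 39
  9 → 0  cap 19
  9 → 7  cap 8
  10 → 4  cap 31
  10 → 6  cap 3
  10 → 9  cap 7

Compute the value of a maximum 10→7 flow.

Maximum flow value: 30

augment #1: 10→4→7 bottleneck 4, total now 4
augment #2: 10→6→7 bottleneck 3, total now 7
augment #3: 10→9→7 bottleneck 7, total now 14
augment #4: 10→4→3→7 bottleneck 11, total now 25
augment #5: 10→4→3→1→7 bottleneck 5, total now 30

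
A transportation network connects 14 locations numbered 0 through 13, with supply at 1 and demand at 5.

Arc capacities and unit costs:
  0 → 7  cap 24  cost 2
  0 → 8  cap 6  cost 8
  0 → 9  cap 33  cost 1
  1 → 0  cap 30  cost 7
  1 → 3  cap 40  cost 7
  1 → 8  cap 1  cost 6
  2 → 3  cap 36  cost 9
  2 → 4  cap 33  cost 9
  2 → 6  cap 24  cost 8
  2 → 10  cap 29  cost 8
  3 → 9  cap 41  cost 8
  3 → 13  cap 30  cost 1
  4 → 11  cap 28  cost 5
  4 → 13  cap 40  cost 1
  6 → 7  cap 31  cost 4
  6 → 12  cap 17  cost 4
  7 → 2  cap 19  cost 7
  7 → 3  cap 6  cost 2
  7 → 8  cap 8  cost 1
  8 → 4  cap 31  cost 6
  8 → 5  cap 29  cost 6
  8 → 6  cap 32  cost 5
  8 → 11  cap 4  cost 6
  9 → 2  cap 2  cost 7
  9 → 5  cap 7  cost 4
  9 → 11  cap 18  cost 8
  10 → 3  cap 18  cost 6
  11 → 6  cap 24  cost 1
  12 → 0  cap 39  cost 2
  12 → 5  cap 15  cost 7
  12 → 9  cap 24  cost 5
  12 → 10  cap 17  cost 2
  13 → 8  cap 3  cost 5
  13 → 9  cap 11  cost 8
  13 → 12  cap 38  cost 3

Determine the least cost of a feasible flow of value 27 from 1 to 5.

shortest-cost path #1: 1→8→5 push 1 @ unit cost 12 (adds 12)
shortest-cost path #2: 1→0→9→5 push 7 @ unit cost 12 (adds 84)
shortest-cost path #3: 1→0→7→8→5 push 8 @ unit cost 16 (adds 128)
shortest-cost path #4: 1→3→13→12→5 push 11 @ unit cost 18 (adds 198)
total cost = 422

Minimum cost for 27 units: 422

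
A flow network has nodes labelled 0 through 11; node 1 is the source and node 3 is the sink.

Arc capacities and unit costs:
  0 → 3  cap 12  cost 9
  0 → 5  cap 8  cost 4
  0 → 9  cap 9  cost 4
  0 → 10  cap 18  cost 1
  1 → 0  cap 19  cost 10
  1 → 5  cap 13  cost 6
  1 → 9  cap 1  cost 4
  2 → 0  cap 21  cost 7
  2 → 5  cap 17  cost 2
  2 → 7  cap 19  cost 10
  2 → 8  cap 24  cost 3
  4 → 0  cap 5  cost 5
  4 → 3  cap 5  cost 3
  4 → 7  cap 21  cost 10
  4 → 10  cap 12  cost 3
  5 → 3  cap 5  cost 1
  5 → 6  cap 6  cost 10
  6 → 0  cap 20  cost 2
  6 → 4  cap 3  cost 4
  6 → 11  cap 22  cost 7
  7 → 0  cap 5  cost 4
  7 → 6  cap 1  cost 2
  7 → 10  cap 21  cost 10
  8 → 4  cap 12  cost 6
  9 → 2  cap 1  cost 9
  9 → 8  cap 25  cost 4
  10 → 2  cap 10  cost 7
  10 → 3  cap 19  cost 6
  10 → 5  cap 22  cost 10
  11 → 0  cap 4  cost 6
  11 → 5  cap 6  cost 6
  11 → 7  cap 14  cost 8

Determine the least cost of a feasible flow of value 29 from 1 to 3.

Minimum cost for 29 units: 473

shortest-cost path #1: 1→5→3 push 5 @ unit cost 7 (adds 35)
shortest-cost path #2: 1→0→10→3 push 18 @ unit cost 17 (adds 306)
shortest-cost path #3: 1→9→8→4→3 push 1 @ unit cost 17 (adds 17)
shortest-cost path #4: 1→0→3 push 1 @ unit cost 19 (adds 19)
shortest-cost path #5: 1→5→6→4→3 push 3 @ unit cost 23 (adds 69)
shortest-cost path #6: 1→5→6→0→3 push 1 @ unit cost 27 (adds 27)
total cost = 473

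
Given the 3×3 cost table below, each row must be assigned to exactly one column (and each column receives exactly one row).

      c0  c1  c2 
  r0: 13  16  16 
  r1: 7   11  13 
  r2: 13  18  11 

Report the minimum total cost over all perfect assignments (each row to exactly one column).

Minimum assignment cost: 34

optimal assignment: row0→col1 (cost 16), row1→col0 (cost 7), row2→col2 (cost 11)
total = 16 + 7 + 11 = 34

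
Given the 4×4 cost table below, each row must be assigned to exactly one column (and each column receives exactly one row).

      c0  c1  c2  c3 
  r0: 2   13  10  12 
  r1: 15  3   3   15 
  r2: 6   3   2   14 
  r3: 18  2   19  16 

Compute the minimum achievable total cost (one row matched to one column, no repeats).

one of 2 optimal assignments: row0→col0 (cost 2), row1→col2 (cost 3), row2→col3 (cost 14), row3→col1 (cost 2)
total = 2 + 3 + 14 + 2 = 21

Minimum assignment cost: 21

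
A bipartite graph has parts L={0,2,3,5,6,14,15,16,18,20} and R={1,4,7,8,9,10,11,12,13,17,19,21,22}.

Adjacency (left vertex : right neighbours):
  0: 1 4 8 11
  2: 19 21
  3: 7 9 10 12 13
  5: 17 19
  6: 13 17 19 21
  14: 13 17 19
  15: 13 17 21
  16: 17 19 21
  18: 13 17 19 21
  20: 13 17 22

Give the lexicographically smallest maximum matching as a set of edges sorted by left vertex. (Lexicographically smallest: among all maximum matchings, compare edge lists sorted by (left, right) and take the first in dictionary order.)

|M| = 7 (so the lex-smallest maximum matching has 7 edges)
process left vertices in ascending order; for each, take the smallest-labelled available neighbour that still permits 7 edges overall, or leave it unmatched if none does
lex-smallest matching: {0-1, 2-19, 3-7, 5-17, 6-13, 15-21, 20-22}

Lex-smallest maximum matching: {(0,1), (2,19), (3,7), (5,17), (6,13), (15,21), (20,22)}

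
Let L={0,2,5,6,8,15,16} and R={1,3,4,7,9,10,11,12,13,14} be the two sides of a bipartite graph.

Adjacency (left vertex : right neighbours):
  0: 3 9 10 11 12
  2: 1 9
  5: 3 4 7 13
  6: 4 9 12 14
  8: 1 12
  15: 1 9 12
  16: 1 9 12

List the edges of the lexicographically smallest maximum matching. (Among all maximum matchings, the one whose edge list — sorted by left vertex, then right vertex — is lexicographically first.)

|M| = 6 (so the lex-smallest maximum matching has 6 edges)
process left vertices in ascending order; for each, take the smallest-labelled available neighbour that still permits 6 edges overall, or leave it unmatched if none does
lex-smallest matching: {0-3, 2-1, 5-4, 6-14, 8-12, 15-9}

Lex-smallest maximum matching: {(0,3), (2,1), (5,4), (6,14), (8,12), (15,9)}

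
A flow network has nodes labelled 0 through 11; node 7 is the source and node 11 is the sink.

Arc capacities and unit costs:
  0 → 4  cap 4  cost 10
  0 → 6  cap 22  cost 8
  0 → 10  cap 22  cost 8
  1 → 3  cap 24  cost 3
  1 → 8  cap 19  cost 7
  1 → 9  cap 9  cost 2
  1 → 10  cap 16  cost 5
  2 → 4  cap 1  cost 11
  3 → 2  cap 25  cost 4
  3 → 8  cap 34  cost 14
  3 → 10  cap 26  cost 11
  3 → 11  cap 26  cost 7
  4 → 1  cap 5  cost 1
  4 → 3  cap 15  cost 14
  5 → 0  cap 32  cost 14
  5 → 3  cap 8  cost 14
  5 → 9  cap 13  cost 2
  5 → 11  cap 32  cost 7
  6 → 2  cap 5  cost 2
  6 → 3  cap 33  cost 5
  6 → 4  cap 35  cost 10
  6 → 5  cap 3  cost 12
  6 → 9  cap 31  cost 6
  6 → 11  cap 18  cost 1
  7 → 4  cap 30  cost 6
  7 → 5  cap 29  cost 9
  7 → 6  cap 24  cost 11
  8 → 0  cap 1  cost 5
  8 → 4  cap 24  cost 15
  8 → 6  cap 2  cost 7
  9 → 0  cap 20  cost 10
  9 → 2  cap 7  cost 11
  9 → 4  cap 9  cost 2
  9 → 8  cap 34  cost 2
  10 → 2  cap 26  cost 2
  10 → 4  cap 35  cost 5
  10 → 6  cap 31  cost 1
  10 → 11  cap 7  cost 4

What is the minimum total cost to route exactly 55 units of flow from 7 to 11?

shortest-cost path #1: 7→6→11 push 18 @ unit cost 12 (adds 216)
shortest-cost path #2: 7→5→11 push 29 @ unit cost 16 (adds 464)
shortest-cost path #3: 7→4→1→10→11 push 5 @ unit cost 16 (adds 80)
shortest-cost path #4: 7→6→3→11 push 3 @ unit cost 23 (adds 69)
total cost = 829

Minimum cost for 55 units: 829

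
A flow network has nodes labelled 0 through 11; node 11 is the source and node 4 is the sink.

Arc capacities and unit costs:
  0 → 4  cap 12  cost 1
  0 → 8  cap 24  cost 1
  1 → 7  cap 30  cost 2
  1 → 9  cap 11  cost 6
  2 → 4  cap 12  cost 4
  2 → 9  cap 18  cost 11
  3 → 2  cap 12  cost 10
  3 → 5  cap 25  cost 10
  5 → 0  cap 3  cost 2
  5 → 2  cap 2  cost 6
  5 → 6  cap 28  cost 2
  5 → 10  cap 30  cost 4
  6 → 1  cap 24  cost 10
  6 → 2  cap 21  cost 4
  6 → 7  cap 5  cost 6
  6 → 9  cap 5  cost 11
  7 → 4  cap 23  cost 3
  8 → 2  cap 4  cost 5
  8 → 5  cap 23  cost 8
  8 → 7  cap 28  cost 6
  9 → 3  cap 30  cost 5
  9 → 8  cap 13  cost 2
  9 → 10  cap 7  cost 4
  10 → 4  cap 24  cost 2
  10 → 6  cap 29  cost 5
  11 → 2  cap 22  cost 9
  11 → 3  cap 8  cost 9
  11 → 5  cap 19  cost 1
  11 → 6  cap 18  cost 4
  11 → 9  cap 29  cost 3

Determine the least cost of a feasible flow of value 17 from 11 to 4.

shortest-cost path #1: 11→5→0→4 push 3 @ unit cost 4 (adds 12)
shortest-cost path #2: 11→5→10→4 push 14 @ unit cost 7 (adds 98)
total cost = 110

Minimum cost for 17 units: 110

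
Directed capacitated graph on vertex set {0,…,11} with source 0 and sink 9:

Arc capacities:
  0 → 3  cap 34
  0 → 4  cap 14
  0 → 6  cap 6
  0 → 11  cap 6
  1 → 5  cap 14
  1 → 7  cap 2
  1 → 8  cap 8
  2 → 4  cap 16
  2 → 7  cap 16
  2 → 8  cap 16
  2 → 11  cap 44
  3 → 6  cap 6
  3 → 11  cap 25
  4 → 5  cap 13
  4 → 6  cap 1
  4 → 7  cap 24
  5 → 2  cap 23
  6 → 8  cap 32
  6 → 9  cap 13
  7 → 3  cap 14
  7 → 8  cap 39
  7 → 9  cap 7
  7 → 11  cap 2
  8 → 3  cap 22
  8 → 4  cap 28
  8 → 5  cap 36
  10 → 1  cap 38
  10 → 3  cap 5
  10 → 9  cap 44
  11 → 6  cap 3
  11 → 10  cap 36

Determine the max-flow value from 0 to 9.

augment #1: 0→6→9 bottleneck 6, total now 6
augment #2: 0→3→6→9 bottleneck 6, total now 12
augment #3: 0→4→6→9 bottleneck 1, total now 13
augment #4: 0→4→7→9 bottleneck 7, total now 20
augment #5: 0→11→10→9 bottleneck 6, total now 26
augment #6: 0→3→11→10→9 bottleneck 25, total now 51
augment #7: 0→4→7→11→10→9 bottleneck 2, total now 53
augment #8: 0→4→5→2→11→10→9 bottleneck 3, total now 56

Maximum flow value: 56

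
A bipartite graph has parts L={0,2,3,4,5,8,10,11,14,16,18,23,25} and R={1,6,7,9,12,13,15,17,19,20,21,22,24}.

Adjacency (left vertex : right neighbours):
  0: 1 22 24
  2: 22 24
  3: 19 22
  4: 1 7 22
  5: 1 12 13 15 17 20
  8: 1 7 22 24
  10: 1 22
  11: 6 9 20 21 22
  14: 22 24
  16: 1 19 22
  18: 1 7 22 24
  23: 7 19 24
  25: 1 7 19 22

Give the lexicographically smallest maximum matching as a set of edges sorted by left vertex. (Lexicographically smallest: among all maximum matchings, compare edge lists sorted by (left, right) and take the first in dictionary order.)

|M| = 7 (so the lex-smallest maximum matching has 7 edges)
process left vertices in ascending order; for each, take the smallest-labelled available neighbour that still permits 7 edges overall, or leave it unmatched if none does
lex-smallest matching: {0-1, 2-22, 3-19, 4-7, 5-12, 8-24, 11-6}

Lex-smallest maximum matching: {(0,1), (2,22), (3,19), (4,7), (5,12), (8,24), (11,6)}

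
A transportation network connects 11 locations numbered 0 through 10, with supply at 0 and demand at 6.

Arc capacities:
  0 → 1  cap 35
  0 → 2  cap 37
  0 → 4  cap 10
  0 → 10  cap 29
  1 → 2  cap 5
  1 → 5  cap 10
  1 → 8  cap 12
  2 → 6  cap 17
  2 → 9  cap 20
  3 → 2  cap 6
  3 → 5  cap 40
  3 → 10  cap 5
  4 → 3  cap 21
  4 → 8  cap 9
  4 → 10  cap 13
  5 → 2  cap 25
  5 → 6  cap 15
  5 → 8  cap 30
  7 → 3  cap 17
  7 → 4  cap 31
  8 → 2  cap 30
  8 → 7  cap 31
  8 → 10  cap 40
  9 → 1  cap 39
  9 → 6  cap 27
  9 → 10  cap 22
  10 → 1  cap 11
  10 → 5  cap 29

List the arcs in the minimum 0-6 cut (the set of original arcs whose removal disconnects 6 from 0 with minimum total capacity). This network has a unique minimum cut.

augment #1: 0→2→6 push 17
augment #2: 0→1→5→6 push 10
augment #3: 0→2→9→6 push 20
augment #4: 0→10→5→6 push 5
max flow = 52; residual-reachable set from 0 gives S-side
cut edges (S→T): {(2,6), (2,9), (5,6)} total cap 52

Min-cut arcs: {(2,6), (2,9), (5,6)} (total capacity 52)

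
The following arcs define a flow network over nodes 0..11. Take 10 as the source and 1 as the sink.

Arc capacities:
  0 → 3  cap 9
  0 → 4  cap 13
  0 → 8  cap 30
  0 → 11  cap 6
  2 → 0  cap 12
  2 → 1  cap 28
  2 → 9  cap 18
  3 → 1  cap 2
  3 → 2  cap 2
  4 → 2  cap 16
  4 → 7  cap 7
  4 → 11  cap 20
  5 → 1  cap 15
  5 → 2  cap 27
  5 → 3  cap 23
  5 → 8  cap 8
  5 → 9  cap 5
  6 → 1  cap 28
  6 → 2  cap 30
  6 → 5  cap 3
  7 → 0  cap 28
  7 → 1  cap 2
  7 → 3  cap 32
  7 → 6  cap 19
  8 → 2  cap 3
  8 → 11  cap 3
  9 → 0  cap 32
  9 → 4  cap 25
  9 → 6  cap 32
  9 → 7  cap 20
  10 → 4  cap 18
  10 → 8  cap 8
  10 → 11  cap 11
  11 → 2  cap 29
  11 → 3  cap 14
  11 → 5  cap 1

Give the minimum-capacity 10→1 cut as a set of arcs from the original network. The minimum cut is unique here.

augment #1: 10→4→2→1 push 16
augment #2: 10→4→7→1 push 2
augment #3: 10→8→2→1 push 3
augment #4: 10→11→2→1 push 9
augment #5: 10→11→3→1 push 2
augment #6: 10→8→11→5→1 push 1
augment #7: 10→8→11→2→9→6→1 push 2
max flow = 35; residual-reachable set from 10 gives S-side
cut edges (S→T): {(8,2), (8,11), (10,4), (10,11)} total cap 35

Min-cut arcs: {(8,2), (8,11), (10,4), (10,11)} (total capacity 35)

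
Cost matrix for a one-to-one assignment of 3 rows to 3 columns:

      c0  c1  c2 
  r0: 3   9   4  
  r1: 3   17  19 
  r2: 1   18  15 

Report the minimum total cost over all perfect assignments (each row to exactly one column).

Minimum assignment cost: 22

optimal assignment: row0→col2 (cost 4), row1→col1 (cost 17), row2→col0 (cost 1)
total = 4 + 17 + 1 = 22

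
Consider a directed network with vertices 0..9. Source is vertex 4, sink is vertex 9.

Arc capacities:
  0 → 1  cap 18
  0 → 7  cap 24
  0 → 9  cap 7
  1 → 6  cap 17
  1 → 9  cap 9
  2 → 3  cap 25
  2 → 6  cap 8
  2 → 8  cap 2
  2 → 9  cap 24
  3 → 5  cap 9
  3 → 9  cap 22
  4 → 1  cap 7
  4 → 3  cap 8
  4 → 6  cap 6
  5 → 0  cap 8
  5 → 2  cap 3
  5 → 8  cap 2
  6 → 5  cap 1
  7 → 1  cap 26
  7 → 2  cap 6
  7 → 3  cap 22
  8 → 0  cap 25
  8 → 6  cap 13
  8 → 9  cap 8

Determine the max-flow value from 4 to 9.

Maximum flow value: 16

augment #1: 4→1→9 bottleneck 7, total now 7
augment #2: 4→3→9 bottleneck 8, total now 15
augment #3: 4→6→5→0→9 bottleneck 1, total now 16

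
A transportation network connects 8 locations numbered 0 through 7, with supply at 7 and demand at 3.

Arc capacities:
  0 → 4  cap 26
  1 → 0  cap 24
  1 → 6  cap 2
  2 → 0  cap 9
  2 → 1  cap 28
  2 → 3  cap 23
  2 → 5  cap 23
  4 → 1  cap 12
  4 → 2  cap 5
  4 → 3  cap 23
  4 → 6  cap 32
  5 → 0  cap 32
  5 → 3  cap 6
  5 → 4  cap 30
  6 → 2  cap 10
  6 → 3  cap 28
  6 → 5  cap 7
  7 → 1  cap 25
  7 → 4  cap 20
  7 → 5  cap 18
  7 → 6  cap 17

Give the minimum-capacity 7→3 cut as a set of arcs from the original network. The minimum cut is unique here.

augment #1: 7→4→3 push 20
augment #2: 7→5→3 push 6
augment #3: 7→6→3 push 17
augment #4: 7→1→6→3 push 2
augment #5: 7→5→4→3 push 3
augment #6: 7→5→4→2→3 push 5
augment #7: 7→5→4→6→3 push 4
augment #8: 7→1→0→4→6→3 push 5
augment #9: 7→1→0→4→6→2→3 push 10
max flow = 72; residual-reachable set from 7 gives S-side
cut edges (S→T): {(4,2), (4,3), (5,3), (6,2), (6,3)} total cap 72

Min-cut arcs: {(4,2), (4,3), (5,3), (6,2), (6,3)} (total capacity 72)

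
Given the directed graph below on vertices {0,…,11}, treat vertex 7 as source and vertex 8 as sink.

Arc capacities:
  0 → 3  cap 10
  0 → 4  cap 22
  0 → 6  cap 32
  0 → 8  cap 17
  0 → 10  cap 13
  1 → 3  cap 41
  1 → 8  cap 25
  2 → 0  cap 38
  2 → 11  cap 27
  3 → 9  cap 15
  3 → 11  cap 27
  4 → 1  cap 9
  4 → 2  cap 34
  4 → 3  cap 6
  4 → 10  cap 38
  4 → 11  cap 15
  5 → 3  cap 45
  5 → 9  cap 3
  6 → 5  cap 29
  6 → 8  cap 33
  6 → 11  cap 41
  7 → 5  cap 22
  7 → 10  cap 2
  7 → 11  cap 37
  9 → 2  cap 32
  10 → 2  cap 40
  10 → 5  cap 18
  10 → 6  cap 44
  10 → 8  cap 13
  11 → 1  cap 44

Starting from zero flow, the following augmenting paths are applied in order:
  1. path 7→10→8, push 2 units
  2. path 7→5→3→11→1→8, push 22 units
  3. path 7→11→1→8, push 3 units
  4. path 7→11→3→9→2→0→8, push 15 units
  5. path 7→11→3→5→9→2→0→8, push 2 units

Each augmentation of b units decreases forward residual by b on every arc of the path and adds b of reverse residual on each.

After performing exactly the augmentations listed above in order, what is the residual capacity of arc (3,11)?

Residual capacity of (3,11): 22

after path 1 (7→10→8, push 2): res(3,11)=27
after path 2 (7→5→3→11→1→8, push 22): res(3,11)=5
after path 3 (7→11→1→8, push 3): res(3,11)=5
after path 4 (7→11→3→9→2→0→8, push 15): res(3,11)=20
after path 5 (7→11→3→5→9→2→0→8, push 2): res(3,11)=22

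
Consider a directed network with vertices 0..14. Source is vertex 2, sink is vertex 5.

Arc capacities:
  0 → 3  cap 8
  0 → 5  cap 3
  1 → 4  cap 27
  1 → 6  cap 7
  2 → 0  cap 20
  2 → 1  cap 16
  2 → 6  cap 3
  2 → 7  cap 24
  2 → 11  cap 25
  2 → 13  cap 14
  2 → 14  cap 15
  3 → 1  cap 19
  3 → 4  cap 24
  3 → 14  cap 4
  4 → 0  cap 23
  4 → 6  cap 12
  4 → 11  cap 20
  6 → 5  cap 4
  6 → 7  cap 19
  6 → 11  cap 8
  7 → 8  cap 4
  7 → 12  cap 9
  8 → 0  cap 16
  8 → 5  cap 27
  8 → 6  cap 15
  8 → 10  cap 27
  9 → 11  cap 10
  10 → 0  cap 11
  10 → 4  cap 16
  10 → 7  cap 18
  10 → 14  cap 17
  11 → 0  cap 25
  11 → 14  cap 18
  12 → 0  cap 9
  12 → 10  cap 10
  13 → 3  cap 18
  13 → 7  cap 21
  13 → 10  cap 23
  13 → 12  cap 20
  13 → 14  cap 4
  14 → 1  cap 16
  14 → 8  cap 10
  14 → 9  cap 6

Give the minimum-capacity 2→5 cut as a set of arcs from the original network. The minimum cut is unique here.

Min-cut arcs: {(0,5), (6,5), (7,8), (14,8)} (total capacity 21)

augment #1: 2→0→5 push 3
augment #2: 2→6→5 push 3
augment #3: 2→1→6→5 push 1
augment #4: 2→7→8→5 push 4
augment #5: 2→14→8→5 push 10
max flow = 21; residual-reachable set from 2 gives S-side
cut edges (S→T): {(0,5), (6,5), (7,8), (14,8)} total cap 21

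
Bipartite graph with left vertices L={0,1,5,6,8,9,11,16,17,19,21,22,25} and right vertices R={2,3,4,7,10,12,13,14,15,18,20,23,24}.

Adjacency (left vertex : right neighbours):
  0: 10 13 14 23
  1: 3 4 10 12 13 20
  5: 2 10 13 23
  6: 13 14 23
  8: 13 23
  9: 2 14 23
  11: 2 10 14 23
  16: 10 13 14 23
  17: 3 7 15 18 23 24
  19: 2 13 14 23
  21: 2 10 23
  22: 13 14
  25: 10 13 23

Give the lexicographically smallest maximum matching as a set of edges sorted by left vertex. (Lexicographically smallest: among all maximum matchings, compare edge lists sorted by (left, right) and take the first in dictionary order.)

|M| = 7 (so the lex-smallest maximum matching has 7 edges)
process left vertices in ascending order; for each, take the smallest-labelled available neighbour that still permits 7 edges overall, or leave it unmatched if none does
lex-smallest matching: {0-10, 1-3, 5-2, 6-13, 8-23, 9-14, 17-7}

Lex-smallest maximum matching: {(0,10), (1,3), (5,2), (6,13), (8,23), (9,14), (17,7)}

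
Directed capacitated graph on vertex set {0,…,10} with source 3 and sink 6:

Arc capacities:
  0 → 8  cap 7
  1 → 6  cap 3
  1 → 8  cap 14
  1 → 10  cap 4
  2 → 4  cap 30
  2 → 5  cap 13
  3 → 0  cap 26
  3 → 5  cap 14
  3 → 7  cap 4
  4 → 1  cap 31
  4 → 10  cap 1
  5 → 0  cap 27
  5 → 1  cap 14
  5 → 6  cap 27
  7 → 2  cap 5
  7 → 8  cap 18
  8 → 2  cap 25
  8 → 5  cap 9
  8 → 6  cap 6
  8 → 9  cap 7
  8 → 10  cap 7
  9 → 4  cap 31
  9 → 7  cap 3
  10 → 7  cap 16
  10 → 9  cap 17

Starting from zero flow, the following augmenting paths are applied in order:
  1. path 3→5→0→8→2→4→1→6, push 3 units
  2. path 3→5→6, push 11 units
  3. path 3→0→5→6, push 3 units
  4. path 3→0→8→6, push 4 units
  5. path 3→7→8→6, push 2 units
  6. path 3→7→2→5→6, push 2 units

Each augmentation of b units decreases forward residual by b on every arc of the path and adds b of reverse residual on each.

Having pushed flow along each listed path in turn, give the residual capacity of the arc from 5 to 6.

Residual capacity of (5,6): 11

after path 1 (3→5→0→8→2→4→1→6, push 3): res(5,6)=27
after path 2 (3→5→6, push 11): res(5,6)=16
after path 3 (3→0→5→6, push 3): res(5,6)=13
after path 4 (3→0→8→6, push 4): res(5,6)=13
after path 5 (3→7→8→6, push 2): res(5,6)=13
after path 6 (3→7→2→5→6, push 2): res(5,6)=11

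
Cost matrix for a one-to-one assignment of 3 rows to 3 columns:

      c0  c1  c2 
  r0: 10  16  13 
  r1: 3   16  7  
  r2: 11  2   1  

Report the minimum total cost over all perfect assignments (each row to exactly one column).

Minimum assignment cost: 18

optimal assignment: row0→col2 (cost 13), row1→col0 (cost 3), row2→col1 (cost 2)
total = 13 + 3 + 2 = 18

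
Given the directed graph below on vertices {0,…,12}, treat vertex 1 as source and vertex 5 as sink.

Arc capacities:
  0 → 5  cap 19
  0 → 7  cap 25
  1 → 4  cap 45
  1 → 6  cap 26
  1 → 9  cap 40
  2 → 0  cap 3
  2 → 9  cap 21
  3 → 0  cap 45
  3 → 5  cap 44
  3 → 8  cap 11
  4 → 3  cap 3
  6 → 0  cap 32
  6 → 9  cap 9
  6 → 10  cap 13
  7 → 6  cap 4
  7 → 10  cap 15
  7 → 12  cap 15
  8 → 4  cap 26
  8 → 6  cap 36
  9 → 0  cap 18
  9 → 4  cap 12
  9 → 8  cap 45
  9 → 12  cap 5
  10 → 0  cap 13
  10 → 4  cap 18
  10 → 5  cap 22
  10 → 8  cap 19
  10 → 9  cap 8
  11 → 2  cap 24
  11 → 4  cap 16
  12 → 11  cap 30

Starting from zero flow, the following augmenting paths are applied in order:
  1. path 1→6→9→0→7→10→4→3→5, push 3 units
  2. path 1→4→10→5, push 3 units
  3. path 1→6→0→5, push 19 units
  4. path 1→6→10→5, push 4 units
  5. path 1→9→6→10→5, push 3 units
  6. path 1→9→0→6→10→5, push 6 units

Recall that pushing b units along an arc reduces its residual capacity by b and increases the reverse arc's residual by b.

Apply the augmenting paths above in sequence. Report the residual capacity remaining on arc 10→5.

after path 1 (1→6→9→0→7→10→4→3→5, push 3): res(10,5)=22
after path 2 (1→4→10→5, push 3): res(10,5)=19
after path 3 (1→6→0→5, push 19): res(10,5)=19
after path 4 (1→6→10→5, push 4): res(10,5)=15
after path 5 (1→9→6→10→5, push 3): res(10,5)=12
after path 6 (1→9→0→6→10→5, push 6): res(10,5)=6

Residual capacity of (10,5): 6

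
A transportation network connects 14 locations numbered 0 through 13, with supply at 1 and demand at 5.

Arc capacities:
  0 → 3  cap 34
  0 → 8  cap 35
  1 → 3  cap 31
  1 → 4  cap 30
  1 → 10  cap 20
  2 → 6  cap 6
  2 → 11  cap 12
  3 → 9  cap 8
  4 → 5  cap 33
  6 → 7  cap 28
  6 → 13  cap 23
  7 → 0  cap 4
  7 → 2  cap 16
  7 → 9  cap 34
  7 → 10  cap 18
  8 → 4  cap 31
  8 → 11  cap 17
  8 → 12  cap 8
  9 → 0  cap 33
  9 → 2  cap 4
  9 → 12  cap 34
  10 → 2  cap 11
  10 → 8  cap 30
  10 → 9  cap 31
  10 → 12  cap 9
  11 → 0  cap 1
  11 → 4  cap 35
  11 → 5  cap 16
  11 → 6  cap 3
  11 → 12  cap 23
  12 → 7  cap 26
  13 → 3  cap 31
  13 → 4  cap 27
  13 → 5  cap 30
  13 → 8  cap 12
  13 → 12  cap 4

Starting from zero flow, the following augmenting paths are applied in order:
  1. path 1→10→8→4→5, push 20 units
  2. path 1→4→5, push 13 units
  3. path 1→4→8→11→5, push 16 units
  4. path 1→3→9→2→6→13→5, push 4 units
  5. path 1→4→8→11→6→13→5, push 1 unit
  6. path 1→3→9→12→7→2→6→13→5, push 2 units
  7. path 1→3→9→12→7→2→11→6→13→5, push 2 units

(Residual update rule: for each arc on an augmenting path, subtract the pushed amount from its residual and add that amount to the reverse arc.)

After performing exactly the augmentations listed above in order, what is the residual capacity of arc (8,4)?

after path 1 (1→10→8→4→5, push 20): res(8,4)=11
after path 2 (1→4→5, push 13): res(8,4)=11
after path 3 (1→4→8→11→5, push 16): res(8,4)=27
after path 4 (1→3→9→2→6→13→5, push 4): res(8,4)=27
after path 5 (1→4→8→11→6→13→5, push 1): res(8,4)=28
after path 6 (1→3→9→12→7→2→6→13→5, push 2): res(8,4)=28
after path 7 (1→3→9→12→7→2→11→6→13→5, push 2): res(8,4)=28

Residual capacity of (8,4): 28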